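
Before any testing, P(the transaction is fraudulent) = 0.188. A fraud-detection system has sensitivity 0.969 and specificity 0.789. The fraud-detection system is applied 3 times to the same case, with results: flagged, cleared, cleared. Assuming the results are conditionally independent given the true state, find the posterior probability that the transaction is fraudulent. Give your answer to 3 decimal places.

Let H be the event that the transaction is fraudulent; start with P(H) = 0.188. P('flagged'|H) = 0.969, P('flagged'|¬H) = 0.211.
Update on result 1 ('flagged'): P(H) ← 0.969·0.1880 / (0.969·0.1880 + 0.211·0.8120) = 0.18217/0.35350 = 0.5153.
Update on result 2 ('cleared'): P(H) ← 0.031·0.5153 / (0.031·0.5153 + 0.789·0.4847) = 0.015975/0.39838 = 0.0401.
Update on result 3 ('cleared'): P(H) ← 0.031·0.0401 / (0.031·0.0401 + 0.789·0.9599) = 0.0012431/0.75860 = 0.0016.

Posterior P(H) ≈ 0.002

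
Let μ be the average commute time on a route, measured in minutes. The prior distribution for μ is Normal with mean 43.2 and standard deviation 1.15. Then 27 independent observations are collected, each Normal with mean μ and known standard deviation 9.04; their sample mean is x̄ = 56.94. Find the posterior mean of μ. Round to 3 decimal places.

With known σ, the Normal prior is conjugate. Weight on the data is w = (n/σ²)/(n/σ² + 1/τ₀²) = 0.330390/(0.330390+0.756144) = 0.30408.
Posterior mean = w·x̄ + (1−w)·μ₀ = 0.30408·56.94 + 0.69592·43.2 = 47.378.

Posterior mean ≈ 47.378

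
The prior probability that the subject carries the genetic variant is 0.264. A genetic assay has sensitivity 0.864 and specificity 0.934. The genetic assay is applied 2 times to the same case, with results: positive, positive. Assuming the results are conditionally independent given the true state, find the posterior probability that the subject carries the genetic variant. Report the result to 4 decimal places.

With H the event that the subject carries the genetic variant, the joint likelihood of the observed sequence is P(data|H) = 0.864·0.864 = 0.74650 and P(data|¬H) = 0.066·0.066 = 0.0043560.
Bayes: P(H|data) = 0.264·0.74650 / (0.264·0.74650 + 0.736·0.0043560) = 0.19707/0.20028 = 0.9840.

Posterior P(H) ≈ 0.9840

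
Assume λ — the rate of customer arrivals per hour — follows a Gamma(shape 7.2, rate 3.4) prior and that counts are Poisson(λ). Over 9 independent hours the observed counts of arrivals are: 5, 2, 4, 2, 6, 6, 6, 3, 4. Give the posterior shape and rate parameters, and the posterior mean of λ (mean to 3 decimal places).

Posterior: Gamma(shape=45.2, rate=12.4); mean ≈ 3.645

The Poisson likelihood adds the total count to the shape and the number of exposure periods to the rate. Here ∑xᵢ = 38 and n = 9, so shape 7.2→45.2 and rate 3.4→12.4.
Posterior mean = shape/rate = 45.2/12.4 = 3.645.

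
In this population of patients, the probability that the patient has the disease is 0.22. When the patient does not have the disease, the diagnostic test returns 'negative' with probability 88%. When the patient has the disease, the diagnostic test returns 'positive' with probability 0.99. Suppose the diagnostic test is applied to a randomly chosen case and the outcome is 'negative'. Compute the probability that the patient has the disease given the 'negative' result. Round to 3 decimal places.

Let H be the event that the patient has the disease. P(H) = 0.22, so P(¬H) = 0.78. With E the 'negative' result, P(E|H) = 0.01 and P(E|¬H) = 0.88.
P(E) = 0.01·0.22 + 0.88·0.78 = 0.0022000 + 0.68640 = 0.68860.
By Bayes' theorem, P(H|E) = 0.0022000 / 0.68860 = 0.003.

P(H | E) ≈ 0.003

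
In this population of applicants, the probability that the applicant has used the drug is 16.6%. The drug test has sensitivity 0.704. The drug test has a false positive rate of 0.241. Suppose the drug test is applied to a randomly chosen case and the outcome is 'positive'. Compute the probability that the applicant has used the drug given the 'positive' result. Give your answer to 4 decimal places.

P(H | E) ≈ 0.3677

Let H be the event that the applicant has used the drug. P(H) = 0.166, so P(¬H) = 0.834. With E the 'positive' result, P(E|H) = 0.704 and P(E|¬H) = 0.241.
P(E) = 0.704·0.166 + 0.241·0.834 = 0.11686 + 0.20099 = 0.31786.
By Bayes' theorem, P(H|E) = 0.11686 / 0.31786 = 0.3677.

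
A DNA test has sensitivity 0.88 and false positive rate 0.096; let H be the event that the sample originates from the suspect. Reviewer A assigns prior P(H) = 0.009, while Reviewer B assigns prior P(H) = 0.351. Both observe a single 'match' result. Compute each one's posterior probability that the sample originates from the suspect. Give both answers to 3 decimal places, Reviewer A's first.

Reviewer A: 0.077; Reviewer B: 0.832

P('+'|H) = 0.88, P('+'|¬H) = 0.096.
Reviewer A: numerator 0.88·0.009 = 0.0079200; evidence = 0.0079200+0.096·0.991 = 0.10306; posterior = 0.077.
Reviewer B: numerator 0.88·0.351 = 0.30888; evidence = 0.30888+0.096·0.649 = 0.37118; posterior = 0.832.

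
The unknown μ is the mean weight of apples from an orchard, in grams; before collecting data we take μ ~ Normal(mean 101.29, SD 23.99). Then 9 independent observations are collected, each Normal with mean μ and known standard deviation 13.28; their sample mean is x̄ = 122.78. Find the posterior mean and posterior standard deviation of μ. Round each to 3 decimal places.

Posterior mean ≈ 122.072; posterior SD ≈ 4.353

With known σ, the Normal prior is conjugate. Weight on the data is w = (n/σ²)/(n/σ² + 1/τ₀²) = 0.0510324/(0.0510324+0.00173756) = 0.96707.
Posterior mean = w·x̄ + (1−w)·μ₀ = 0.96707·122.78 + 0.032927·101.29 = 122.072. Posterior variance = 1/(0.0510324+0.00173756) = 18.9502, so SD = 4.353.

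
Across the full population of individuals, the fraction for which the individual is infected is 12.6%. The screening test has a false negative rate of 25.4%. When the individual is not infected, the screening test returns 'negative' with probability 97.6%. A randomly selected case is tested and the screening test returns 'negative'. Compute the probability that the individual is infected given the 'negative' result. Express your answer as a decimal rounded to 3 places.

P(H | E) ≈ 0.036

Write H for 'the individual is infected'. Prior odds H:¬H = 0.126/0.874 = 0.14416. For the 'negative' outcome, the likelihood ratio is 0.254/0.976 = 0.26025.
Posterior odds = 0.14416 × 0.26025 = 0.037518, so P(H|E) = 0.037518/(1+0.037518) = 0.036.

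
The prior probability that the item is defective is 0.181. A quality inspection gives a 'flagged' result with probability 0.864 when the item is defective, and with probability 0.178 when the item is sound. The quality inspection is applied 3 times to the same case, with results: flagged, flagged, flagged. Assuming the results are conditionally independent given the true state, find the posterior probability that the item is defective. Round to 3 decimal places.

Posterior P(H) ≈ 0.962

With H the event that the item is defective, the joint likelihood of the observed sequence is P(data|H) = 0.864·0.864·0.864 = 0.64497 and P(data|¬H) = 0.178·0.178·0.178 = 0.0056398.
Bayes: P(H|data) = 0.181·0.64497 / (0.181·0.64497 + 0.819·0.0056398) = 0.11674/0.12136 = 0.9619.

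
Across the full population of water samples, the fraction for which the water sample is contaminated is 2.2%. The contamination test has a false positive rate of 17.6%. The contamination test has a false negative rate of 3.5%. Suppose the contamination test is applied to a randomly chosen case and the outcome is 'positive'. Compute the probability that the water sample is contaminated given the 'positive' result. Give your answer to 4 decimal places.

Let H be the event that the water sample is contaminated. P(H) = 0.022, so P(¬H) = 0.978. With E the 'positive' result, P(E|H) = 0.965 and P(E|¬H) = 0.176.
P(E) = 0.965·0.022 + 0.176·0.978 = 0.021230 + 0.17213 = 0.19336.
By Bayes' theorem, P(H|E) = 0.021230 / 0.19336 = 0.1098.

P(H | E) ≈ 0.1098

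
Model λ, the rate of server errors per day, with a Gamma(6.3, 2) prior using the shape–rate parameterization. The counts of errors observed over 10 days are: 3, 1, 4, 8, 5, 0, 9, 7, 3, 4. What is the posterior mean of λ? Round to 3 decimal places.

Posterior mean ≈ 4.192

The Poisson likelihood adds the total count to the shape and the number of exposure periods to the rate. Here ∑xᵢ = 44 and n = 10, so shape 6.3→50.3 and rate 2→12.
Posterior mean = shape/rate = 50.3/12 = 4.192.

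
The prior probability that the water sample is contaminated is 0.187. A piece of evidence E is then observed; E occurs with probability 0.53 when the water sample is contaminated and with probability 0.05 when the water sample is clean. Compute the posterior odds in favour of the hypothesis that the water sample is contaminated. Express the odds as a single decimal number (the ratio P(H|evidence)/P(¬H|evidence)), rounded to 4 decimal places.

Prior odds = 0.187/(1−0.187) = 0.23001. In log-odds, ln(0.23001) = -1.4696.
Add log likelihood ratio: ln(10.600) = 2.3609.
Posterior log-odds = 0.89123, so posterior odds = exp(0.89123) = 2.4381.

Posterior odds ≈ 2.4381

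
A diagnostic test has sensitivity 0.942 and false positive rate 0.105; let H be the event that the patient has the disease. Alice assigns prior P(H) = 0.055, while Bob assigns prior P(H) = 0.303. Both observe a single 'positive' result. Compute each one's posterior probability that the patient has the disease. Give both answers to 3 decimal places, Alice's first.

P('+'|H) = 0.942, P('+'|¬H) = 0.105.
Alice: numerator 0.942·0.055 = 0.051810; evidence = 0.051810+0.105·0.945 = 0.15103; posterior = 0.343.
Bob: numerator 0.942·0.303 = 0.28543; evidence = 0.28543+0.105·0.697 = 0.35861; posterior = 0.796.

Alice: 0.343; Bob: 0.796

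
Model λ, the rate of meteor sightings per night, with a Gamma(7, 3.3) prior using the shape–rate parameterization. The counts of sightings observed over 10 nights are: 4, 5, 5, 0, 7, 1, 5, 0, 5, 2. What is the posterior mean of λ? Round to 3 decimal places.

The Poisson likelihood adds the total count to the shape and the number of exposure periods to the rate. Here ∑xᵢ = 34 and n = 10, so shape 7→41 and rate 3.3→13.3.
Posterior mean = shape/rate = 41/13.3 = 3.083.

Posterior mean ≈ 3.083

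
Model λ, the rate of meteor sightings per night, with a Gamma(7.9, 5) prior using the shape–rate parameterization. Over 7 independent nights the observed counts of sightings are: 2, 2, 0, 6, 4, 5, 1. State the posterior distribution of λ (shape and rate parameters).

Total count ∑xᵢ = 20 over n = 7 nights.
Gamma is conjugate to the Poisson likelihood: posterior is Gamma(shape = 7.9+20 = 27.9, rate = 5+7 = 12).

Posterior: Gamma(shape=27.9, rate=12)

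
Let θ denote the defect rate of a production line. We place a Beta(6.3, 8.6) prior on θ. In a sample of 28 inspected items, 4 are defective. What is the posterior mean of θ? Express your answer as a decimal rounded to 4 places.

Posterior mean ≈ 0.2401

The binomial likelihood is conjugate to the Beta prior: with 4 successes and 24 failures, the posterior is Beta(6.3+4, 8.6+24) = Beta(10.3, 32.6).
Posterior mean = α/(α+β) = 10.3/42.9 = 0.2401.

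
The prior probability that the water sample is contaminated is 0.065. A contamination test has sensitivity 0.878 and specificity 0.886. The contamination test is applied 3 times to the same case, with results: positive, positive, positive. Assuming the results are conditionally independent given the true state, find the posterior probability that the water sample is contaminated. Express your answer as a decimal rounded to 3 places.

Posterior P(H) ≈ 0.969

Let H be the event that the water sample is contaminated; start with P(H) = 0.065. P('positive'|H) = 0.878, P('positive'|¬H) = 0.114.
Update on result 1 ('positive'): P(H) ← 0.878·0.0650 / (0.878·0.0650 + 0.114·0.9350) = 0.057070/0.16366 = 0.3487.
Update on result 2 ('positive'): P(H) ← 0.878·0.3487 / (0.878·0.3487 + 0.114·0.6513) = 0.30617/0.38042 = 0.8048.
Update on result 3 ('positive'): P(H) ← 0.878·0.8048 / (0.878·0.8048 + 0.114·0.1952) = 0.70664/0.72889 = 0.9695.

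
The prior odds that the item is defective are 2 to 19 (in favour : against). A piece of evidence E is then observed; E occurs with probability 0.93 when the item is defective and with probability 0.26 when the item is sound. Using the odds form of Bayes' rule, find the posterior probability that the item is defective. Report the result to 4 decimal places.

Posterior probability ≈ 0.2735

Prior odds = 2/19 = 0.10526.
Likelihood ratio for E = 0.93/0.26 = 3.5769.
Posterior odds = prior odds × LR = 0.37652.
Posterior probability = odds/(1+odds) = 0.37652/1.3765 = 0.2735.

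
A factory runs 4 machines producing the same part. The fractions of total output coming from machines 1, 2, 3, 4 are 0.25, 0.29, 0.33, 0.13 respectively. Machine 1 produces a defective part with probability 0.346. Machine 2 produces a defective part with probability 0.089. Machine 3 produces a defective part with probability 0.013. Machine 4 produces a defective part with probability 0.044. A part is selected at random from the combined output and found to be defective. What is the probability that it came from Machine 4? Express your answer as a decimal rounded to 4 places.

Posterior probability ≈ 0.0468

P(defective|M1) = 0.346; P(defective|M2) = 0.089; P(defective|M3) = 0.013; P(defective|M4) = 0.044.
Prior × likelihood for each source: 0.25·0.346=0.08650, 0.29·0.089=0.02581, 0.33·0.013=0.004290, 0.13·0.044=0.005720. Summing gives P(defective) = 0.12232.
P(Machine 4 | defective) = 0.005720 / 0.12232 = 0.0468.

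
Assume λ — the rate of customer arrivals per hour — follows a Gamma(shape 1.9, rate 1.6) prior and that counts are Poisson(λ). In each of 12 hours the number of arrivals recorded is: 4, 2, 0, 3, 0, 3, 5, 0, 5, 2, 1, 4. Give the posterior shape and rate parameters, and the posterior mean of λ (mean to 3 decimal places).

Posterior: Gamma(shape=30.9, rate=13.6); mean ≈ 2.272

The Poisson likelihood adds the total count to the shape and the number of exposure periods to the rate. Here ∑xᵢ = 29 and n = 12, so shape 1.9→30.9 and rate 1.6→13.6.
Posterior mean = shape/rate = 30.9/13.6 = 2.272.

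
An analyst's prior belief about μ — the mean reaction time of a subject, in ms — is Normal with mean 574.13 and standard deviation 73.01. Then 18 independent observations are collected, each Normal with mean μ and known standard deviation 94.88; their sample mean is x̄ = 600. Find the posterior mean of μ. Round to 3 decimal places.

Prior precision 1/τ₀² = 1/73.01² = 0.00018760; data precision n/σ² = 18/94.88² = 0.00199951.
Posterior precision = 0.00018760 + 0.00199951 = 0.00218711.
Posterior mean = (0.00018760·574.13 + 0.00199951·600) / 0.00218711 = 597.781.

Posterior mean ≈ 597.781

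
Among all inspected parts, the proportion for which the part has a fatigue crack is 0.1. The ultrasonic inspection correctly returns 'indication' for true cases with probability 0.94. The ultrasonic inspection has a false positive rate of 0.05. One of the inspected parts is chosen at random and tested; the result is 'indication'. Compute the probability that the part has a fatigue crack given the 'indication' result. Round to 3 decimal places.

Write H for 'the part has a fatigue crack'. Prior odds H:¬H = 0.1/0.9 = 0.11111. For the 'indication' outcome, the likelihood ratio is 0.94/0.05 = 18.800.
Posterior odds = 0.11111 × 18.800 = 2.0889, so P(H|E) = 2.0889/(1+2.0889) = 0.676.

P(H | E) ≈ 0.676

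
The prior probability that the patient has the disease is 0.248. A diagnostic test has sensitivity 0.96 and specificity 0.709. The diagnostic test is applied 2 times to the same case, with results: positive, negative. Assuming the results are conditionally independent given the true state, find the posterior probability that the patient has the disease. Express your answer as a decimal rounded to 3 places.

Let H be the event that the patient has the disease; start with P(H) = 0.248. P('positive'|H) = 0.96, P('positive'|¬H) = 0.291.
Update on result 1 ('positive'): P(H) ← 0.96·0.2480 / (0.96·0.2480 + 0.291·0.7520) = 0.23808/0.45691 = 0.5211.
Update on result 2 ('negative'): P(H) ← 0.04·0.5211 / (0.04·0.5211 + 0.709·0.4789) = 0.020843/0.36041 = 0.0578.

Posterior P(H) ≈ 0.058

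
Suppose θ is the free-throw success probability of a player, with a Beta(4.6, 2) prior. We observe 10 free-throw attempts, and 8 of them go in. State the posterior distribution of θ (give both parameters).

Observing 8 successes and 2 failures updates Beta(4.6, 2) by adding the success and failure counts to the two shape parameters: α = 4.6+8 = 12.6, β = 2+2 = 4.

Posterior: Beta(12.6, 4)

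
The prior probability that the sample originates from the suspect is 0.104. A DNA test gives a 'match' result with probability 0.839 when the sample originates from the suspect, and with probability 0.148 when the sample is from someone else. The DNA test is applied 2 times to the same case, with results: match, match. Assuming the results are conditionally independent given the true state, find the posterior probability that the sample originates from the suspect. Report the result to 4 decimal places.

With H the event that the sample originates from the suspect, the joint likelihood of the observed sequence is P(data|H) = 0.839·0.839 = 0.70392 and P(data|¬H) = 0.148·0.148 = 0.021904.
Bayes: P(H|data) = 0.104·0.70392 / (0.104·0.70392 + 0.896·0.021904) = 0.073208/0.092834 = 0.7886.

Posterior P(H) ≈ 0.7886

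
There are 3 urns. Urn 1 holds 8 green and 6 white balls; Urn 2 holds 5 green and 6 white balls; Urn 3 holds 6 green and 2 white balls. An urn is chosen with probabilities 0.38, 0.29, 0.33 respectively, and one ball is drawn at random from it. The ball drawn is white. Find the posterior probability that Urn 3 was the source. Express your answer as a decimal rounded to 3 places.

Posterior probability ≈ 0.204

Tabulate prior·likelihood by source: [1] prior 0.38, lik 0.4286, product 0.1629; [2] prior 0.29, lik 0.5455, product 0.1582; [3] prior 0.33, lik 0.25, product 0.08250.
Normalizing constant = 0.40354; the posterior for Urn 3 is its product over the sum, 0.08250/0.40354 = 0.204.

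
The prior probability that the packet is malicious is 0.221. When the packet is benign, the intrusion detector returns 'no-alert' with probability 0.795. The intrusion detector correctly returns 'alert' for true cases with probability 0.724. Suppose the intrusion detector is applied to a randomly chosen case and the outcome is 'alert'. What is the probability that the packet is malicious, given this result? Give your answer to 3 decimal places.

P(H | E) ≈ 0.500

Write H for 'the packet is malicious'. Prior odds H:¬H = 0.221/0.779 = 0.28370. For the 'alert' outcome, the likelihood ratio is 0.724/0.205 = 3.5317.
Posterior odds = 0.28370 × 3.5317 = 1.0019, so P(H|E) = 1.0019/(1+1.0019) = 0.500.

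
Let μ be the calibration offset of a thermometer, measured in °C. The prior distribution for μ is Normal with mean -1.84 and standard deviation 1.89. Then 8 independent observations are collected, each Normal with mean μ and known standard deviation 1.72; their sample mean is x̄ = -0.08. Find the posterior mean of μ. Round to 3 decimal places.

Prior precision 1/τ₀² = 1/1.89² = 0.279947; data precision n/σ² = 8/1.72² = 2.70416.
Posterior precision = 0.279947 + 2.70416 = 2.98411.
Posterior mean = (0.279947·-1.84 + 2.70416·-0.08) / 2.98411 = -0.245.

Posterior mean ≈ -0.245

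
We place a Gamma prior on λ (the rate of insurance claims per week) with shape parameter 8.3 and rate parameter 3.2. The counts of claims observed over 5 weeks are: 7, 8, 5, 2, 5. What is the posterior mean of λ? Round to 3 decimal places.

Posterior mean ≈ 4.305

Total count ∑xᵢ = 27 over n = 5 weeks.
Gamma is conjugate to the Poisson likelihood: posterior is Gamma(shape = 8.3+27 = 35.3, rate = 3.2+5 = 8.2).
E[λ | data] = 35.3/8.2 = 4.305.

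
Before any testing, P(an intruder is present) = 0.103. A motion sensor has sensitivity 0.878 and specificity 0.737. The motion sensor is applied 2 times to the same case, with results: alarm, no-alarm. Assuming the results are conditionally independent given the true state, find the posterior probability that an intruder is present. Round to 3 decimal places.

With H the event that an intruder is present, the joint likelihood of the observed sequence is P(data|H) = 0.878·0.122 = 0.10712 and P(data|¬H) = 0.263·0.737 = 0.19383.
Bayes: P(H|data) = 0.103·0.10712 / (0.103·0.10712 + 0.897·0.19383) = 0.011033/0.18490 = 0.0597.

Posterior P(H) ≈ 0.060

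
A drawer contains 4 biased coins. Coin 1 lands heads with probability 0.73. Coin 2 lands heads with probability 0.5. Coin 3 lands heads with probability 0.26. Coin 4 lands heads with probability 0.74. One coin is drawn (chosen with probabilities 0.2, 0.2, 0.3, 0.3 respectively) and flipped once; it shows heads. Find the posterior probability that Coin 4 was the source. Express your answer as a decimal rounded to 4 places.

Posterior probability ≈ 0.4066

Tabulate prior·likelihood by source: [1] prior 0.2, lik 0.73, product 0.1460; [2] prior 0.2, lik 0.5, product 0.1000; [3] prior 0.3, lik 0.26, product 0.07800; [4] prior 0.3, lik 0.74, product 0.2220.
Normalizing constant = 0.54600; the posterior for Coin 4 is its product over the sum, 0.2220/0.54600 = 0.4066.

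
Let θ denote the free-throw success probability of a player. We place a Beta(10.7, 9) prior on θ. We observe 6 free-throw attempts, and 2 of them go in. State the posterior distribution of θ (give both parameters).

Posterior: Beta(12.7, 13)

Observing 2 successes and 4 failures updates Beta(10.7, 9) by adding the success and failure counts to the two shape parameters: α = 10.7+2 = 12.7, β = 9+4 = 13.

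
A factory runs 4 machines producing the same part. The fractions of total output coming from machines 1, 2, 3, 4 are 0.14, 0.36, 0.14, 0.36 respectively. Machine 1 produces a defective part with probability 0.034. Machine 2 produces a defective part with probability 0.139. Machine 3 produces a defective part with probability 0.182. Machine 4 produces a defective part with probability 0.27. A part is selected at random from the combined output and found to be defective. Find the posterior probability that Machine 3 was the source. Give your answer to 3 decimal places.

Posterior probability ≈ 0.144

P(defective|M1) = 0.034; P(defective|M2) = 0.139; P(defective|M3) = 0.182; P(defective|M4) = 0.27.
Prior × likelihood for each source: 0.14·0.034=0.004760, 0.36·0.139=0.05004, 0.14·0.182=0.02548, 0.36·0.27=0.09720. Summing gives P(defective) = 0.17748.
P(Machine 3 | defective) = 0.02548 / 0.17748 = 0.144.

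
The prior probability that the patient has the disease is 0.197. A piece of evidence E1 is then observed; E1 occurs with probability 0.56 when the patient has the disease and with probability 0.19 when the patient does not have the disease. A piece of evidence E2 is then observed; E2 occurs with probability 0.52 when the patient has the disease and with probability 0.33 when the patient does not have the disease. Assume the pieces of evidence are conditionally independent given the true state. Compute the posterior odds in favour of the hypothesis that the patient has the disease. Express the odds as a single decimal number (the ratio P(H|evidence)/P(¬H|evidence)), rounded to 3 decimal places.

Posterior odds ≈ 1.139

Prior odds = 0.197/(1−0.197) = 0.24533.
Likelihood ratio for E1 = 0.56/0.19 = 2.9474.
Likelihood ratio for E2 = 0.52/0.33 = 1.5758.
Posterior odds = prior odds × LR₁ × LR₂ = 1.1394.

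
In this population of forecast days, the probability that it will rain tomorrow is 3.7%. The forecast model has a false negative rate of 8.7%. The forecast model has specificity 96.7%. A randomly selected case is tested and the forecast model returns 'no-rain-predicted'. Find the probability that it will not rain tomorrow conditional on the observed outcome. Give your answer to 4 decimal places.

P(¬H | E) ≈ 0.9966

Write H for 'it will rain tomorrow'. Prior odds H:¬H = 0.037/0.963 = 0.038422. For the 'no-rain-predicted' outcome, the likelihood ratio is 0.087/0.967 = 0.089969.
Posterior odds = 0.038422 × 0.089969 = 0.0034568, so P(H|E) = 0.0034568/(1+0.0034568) = 0.0034. Then P(¬H|E) = 1 − 0.0034 = 0.9966.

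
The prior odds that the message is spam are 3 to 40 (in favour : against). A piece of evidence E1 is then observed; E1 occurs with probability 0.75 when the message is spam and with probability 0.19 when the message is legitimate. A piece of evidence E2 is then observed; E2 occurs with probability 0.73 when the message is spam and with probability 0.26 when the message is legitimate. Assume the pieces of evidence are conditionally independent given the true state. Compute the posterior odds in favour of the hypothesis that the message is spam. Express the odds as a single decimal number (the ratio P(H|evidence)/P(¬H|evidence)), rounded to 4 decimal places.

Prior odds = 3/40 = 0.075000.
Likelihood ratio for E1 = 0.75/0.19 = 3.9474.
Likelihood ratio for E2 = 0.73/0.26 = 2.8077.
Posterior odds = prior odds × LR₁ × LR₂ = 0.83122.

Posterior odds ≈ 0.8312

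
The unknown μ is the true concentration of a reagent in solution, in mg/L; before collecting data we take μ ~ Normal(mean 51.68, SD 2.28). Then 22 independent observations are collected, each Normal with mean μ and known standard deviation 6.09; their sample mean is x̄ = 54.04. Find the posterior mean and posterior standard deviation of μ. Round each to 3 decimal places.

Posterior mean ≈ 53.462; posterior SD ≈ 1.128

With known σ, the Normal prior is conjugate. Weight on the data is w = (n/σ²)/(n/σ² + 1/τ₀²) = 0.593182/(0.593182+0.192367) = 0.75512.
Posterior mean = w·x̄ + (1−w)·μ₀ = 0.75512·54.04 + 0.24488·51.68 = 53.462. Posterior variance = 1/(0.593182+0.192367) = 1.27299, so SD = 1.128.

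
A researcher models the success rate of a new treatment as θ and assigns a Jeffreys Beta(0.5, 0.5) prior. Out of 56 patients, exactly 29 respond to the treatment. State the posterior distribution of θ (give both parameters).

Posterior: Beta(29.5, 27.5)

The binomial likelihood is conjugate to the Beta prior: with 29 successes and 27 failures, the posterior is Beta(0.5+29, 0.5+27) = Beta(29.5, 27.5).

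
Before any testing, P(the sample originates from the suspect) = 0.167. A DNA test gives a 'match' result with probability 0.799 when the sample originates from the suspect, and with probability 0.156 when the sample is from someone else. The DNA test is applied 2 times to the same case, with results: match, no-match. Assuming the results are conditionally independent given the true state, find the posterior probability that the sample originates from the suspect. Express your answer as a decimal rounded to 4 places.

Posterior P(H) ≈ 0.1965

Let H be the event that the sample originates from the suspect; start with P(H) = 0.167. P('match'|H) = 0.799, P('match'|¬H) = 0.156.
Update on result 1 ('match'): P(H) ← 0.799·0.1670 / (0.799·0.1670 + 0.156·0.8330) = 0.13343/0.26338 = 0.5066.
Update on result 2 ('no-match'): P(H) ← 0.201·0.5066 / (0.201·0.5066 + 0.844·0.4934) = 0.10183/0.51825 = 0.1965.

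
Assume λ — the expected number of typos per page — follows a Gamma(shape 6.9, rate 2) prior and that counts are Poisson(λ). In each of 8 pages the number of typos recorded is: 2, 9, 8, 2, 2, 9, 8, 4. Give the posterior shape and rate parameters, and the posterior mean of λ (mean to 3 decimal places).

Total count ∑xᵢ = 44 over n = 8 pages.
Gamma is conjugate to the Poisson likelihood: posterior is Gamma(shape = 6.9+44 = 50.9, rate = 2+8 = 10).
E[λ | data] = 50.9/10 = 5.090.

Posterior: Gamma(shape=50.9, rate=10); mean ≈ 5.090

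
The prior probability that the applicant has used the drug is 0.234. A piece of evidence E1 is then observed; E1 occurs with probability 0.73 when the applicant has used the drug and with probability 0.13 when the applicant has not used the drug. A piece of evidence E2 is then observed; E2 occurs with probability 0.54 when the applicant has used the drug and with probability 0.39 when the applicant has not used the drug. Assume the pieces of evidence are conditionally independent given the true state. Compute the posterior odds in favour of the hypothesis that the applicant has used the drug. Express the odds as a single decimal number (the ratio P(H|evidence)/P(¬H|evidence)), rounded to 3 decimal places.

Prior odds = 0.234/(1−0.234) = 0.30548.
Likelihood ratio for E1 = 0.73/0.13 = 5.6154.
Likelihood ratio for E2 = 0.54/0.39 = 1.3846.
Posterior odds = prior odds × LR₁ × LR₂ = 2.3752.

Posterior odds ≈ 2.375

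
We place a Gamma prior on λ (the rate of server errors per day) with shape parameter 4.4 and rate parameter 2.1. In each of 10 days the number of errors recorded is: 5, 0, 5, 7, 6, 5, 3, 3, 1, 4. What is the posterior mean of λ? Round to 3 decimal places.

Total count ∑xᵢ = 39 over n = 10 days.
Gamma is conjugate to the Poisson likelihood: posterior is Gamma(shape = 4.4+39 = 43.4, rate = 2.1+10 = 12.1).
E[λ | data] = 43.4/12.1 = 3.587.

Posterior mean ≈ 3.587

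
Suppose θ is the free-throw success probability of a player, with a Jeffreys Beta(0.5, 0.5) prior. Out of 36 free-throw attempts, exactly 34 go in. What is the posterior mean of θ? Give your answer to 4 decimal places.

Observing 34 successes and 2 failures updates Beta(0.5, 0.5) by adding the success and failure counts to the two shape parameters: α = 0.5+34 = 34.5, β = 0.5+2 = 2.5.
Posterior mean = α/(α+β) = 34.5/37 = 0.9324.

Posterior mean ≈ 0.9324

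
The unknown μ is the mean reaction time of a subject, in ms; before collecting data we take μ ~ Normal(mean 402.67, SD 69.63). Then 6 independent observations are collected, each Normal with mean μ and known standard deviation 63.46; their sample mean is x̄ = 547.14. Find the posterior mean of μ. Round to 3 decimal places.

With known σ, the Normal prior is conjugate. Weight on the data is w = (n/σ²)/(n/σ² + 1/τ₀²) = 0.00148988/(0.00148988+0.00020626) = 0.87840.
Posterior mean = w·x̄ + (1−w)·μ₀ = 0.87840·547.14 + 0.12160·402.67 = 529.572.

Posterior mean ≈ 529.572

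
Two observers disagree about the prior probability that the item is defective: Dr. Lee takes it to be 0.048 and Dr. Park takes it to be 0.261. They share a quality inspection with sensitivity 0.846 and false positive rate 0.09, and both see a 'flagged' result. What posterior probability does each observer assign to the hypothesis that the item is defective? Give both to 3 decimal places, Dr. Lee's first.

Dr. Lee: 0.322; Dr. Park: 0.769

The likelihood ratio for a 'flagged' result is 0.846/0.09 = 9.4000.
Dr. Lee: prior odds 0.048/0.952 = 0.050420; posterior odds 0.47395; posterior probability 0.322.
Dr. Park: prior odds 0.261/0.739 = 0.35318; posterior odds 3.3199; posterior probability 0.769.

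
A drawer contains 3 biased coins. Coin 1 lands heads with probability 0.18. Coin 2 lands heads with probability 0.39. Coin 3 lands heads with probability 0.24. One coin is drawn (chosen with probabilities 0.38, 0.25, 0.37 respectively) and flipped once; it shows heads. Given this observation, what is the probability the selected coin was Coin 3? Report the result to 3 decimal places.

Posterior probability ≈ 0.349

P(heads|C1) = 0.18; P(heads|C2) = 0.39; P(heads|C3) = 0.24.
Prior × likelihood for each source: 0.38·0.18=0.06840, 0.25·0.39=0.09750, 0.37·0.24=0.08880. Summing gives P(heads) = 0.25470.
P(Coin 3 | heads) = 0.08880 / 0.25470 = 0.349.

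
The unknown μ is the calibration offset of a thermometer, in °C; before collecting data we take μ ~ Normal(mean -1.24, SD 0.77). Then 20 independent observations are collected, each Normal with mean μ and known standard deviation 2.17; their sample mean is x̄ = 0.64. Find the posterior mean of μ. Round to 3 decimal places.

With known σ, the Normal prior is conjugate. Weight on the data is w = (n/σ²)/(n/σ² + 1/τ₀²) = 4.24728/(4.24728+1.68663) = 0.71576.
Posterior mean = w·x̄ + (1−w)·μ₀ = 0.71576·0.64 + 0.28424·-1.24 = 0.106.

Posterior mean ≈ 0.106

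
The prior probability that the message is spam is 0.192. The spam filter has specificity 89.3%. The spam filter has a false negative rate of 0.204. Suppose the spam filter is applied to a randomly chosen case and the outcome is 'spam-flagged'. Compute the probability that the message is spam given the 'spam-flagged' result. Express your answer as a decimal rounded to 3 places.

P(H | E) ≈ 0.639

Let H be the event that the message is spam. P(H) = 0.192, so P(¬H) = 0.808. With E the 'spam-flagged' result, P(E|H) = 0.796 and P(E|¬H) = 0.107.
P(E) = 0.796·0.192 + 0.107·0.808 = 0.15283 + 0.086456 = 0.23929.
By Bayes' theorem, P(H|E) = 0.15283 / 0.23929 = 0.639.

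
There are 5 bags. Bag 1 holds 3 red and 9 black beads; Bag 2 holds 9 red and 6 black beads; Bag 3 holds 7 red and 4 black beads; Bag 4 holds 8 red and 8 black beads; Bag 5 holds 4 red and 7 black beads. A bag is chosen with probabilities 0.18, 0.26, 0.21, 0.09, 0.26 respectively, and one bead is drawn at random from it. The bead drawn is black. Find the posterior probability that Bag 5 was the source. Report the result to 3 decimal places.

Posterior probability ≈ 0.315

P(black|Bag 1) = 0.75; P(black|Bag 2) = 0.4; P(black|Bag 3) = 0.3636; P(black|Bag 4) = 0.5; P(black|Bag 5) = 0.6364.
Prior × likelihood for each source: 0.18·0.75=0.1350, 0.26·0.4=0.1040, 0.21·0.3636=0.07636, 0.09·0.5=0.04500, 0.26·0.6364=0.1655. Summing gives P(black) = 0.52582.
P(Bag 5 | black) = 0.1655 / 0.52582 = 0.315.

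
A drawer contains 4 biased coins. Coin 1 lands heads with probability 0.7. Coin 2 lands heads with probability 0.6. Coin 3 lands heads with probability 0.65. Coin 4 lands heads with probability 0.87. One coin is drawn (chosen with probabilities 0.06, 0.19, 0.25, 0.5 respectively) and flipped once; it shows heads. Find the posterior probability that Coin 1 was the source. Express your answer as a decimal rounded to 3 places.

P(heads|C1) = 0.7; P(heads|C2) = 0.6; P(heads|C3) = 0.65; P(heads|C4) = 0.87.
Prior × likelihood for each source: 0.06·0.7=0.04200, 0.19·0.6=0.1140, 0.25·0.65=0.1625, 0.5·0.87=0.4350. Summing gives P(heads) = 0.75350.
P(Coin 1 | heads) = 0.04200 / 0.75350 = 0.056.

Posterior probability ≈ 0.056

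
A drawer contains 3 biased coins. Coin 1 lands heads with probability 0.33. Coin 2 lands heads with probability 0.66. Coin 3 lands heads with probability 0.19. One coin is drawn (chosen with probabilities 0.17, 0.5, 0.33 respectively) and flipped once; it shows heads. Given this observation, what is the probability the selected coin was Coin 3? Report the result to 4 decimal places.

Posterior probability ≈ 0.1397

P(heads|C1) = 0.33; P(heads|C2) = 0.66; P(heads|C3) = 0.19.
Prior × likelihood for each source: 0.17·0.33=0.05610, 0.5·0.66=0.3300, 0.33·0.19=0.06270. Summing gives P(heads) = 0.44880.
P(Coin 3 | heads) = 0.06270 / 0.44880 = 0.1397.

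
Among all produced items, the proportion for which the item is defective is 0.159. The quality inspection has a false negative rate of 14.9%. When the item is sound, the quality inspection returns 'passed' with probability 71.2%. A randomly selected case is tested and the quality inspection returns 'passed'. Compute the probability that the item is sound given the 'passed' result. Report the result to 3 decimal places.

Write H for 'the item is defective'. Prior odds H:¬H = 0.159/0.841 = 0.18906. For the 'passed' outcome, the likelihood ratio is 0.149/0.712 = 0.20927.
Posterior odds = 0.18906 × 0.20927 = 0.039565, so P(H|E) = 0.039565/(1+0.039565) = 0.038. Then P(¬H|E) = 1 − 0.038 = 0.962.

P(¬H | E) ≈ 0.962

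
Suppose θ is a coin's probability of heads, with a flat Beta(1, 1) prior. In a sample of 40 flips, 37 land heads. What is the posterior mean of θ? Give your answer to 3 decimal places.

Posterior mean ≈ 0.905

Observing 37 successes and 3 failures updates Beta(1, 1) by adding the success and failure counts to the two shape parameters: α = 1+37 = 38, β = 1+3 = 4.
Posterior mean = α/(α+β) = 38/42 = 0.905.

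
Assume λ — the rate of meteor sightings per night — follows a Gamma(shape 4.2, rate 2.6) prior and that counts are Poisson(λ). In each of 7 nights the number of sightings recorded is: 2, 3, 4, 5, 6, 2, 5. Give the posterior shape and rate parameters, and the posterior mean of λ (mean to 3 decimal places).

Posterior: Gamma(shape=31.2, rate=9.6); mean ≈ 3.250

Total count ∑xᵢ = 27 over n = 7 nights.
Gamma is conjugate to the Poisson likelihood: posterior is Gamma(shape = 4.2+27 = 31.2, rate = 2.6+7 = 9.6).
Posterior mean = shape/rate = 31.2/9.6 = 3.250.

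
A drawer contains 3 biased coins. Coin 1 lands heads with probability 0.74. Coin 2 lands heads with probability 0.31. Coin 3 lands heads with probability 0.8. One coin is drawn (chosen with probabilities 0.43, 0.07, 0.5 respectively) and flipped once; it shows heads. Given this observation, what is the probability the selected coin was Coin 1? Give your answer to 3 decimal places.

P(heads|C1) = 0.74; P(heads|C2) = 0.31; P(heads|C3) = 0.8.
Prior × likelihood for each source: 0.43·0.74=0.3182, 0.07·0.31=0.02170, 0.5·0.8=0.4000. Summing gives P(heads) = 0.73990.
P(Coin 1 | heads) = 0.3182 / 0.73990 = 0.430.

Posterior probability ≈ 0.430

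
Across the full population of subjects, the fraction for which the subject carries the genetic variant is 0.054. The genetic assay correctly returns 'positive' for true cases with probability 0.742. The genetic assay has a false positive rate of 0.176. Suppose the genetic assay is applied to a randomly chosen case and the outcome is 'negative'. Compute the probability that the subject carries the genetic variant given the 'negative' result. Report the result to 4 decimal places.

Let H be the event that the subject carries the genetic variant. P(H) = 0.054, so P(¬H) = 0.946. With E the 'negative' result, P(E|H) = 0.258 and P(E|¬H) = 0.824.
P(E) = 0.258·0.054 + 0.824·0.946 = 0.013932 + 0.77950 = 0.79344.
By Bayes' theorem, P(H|E) = 0.013932 / 0.79344 = 0.0176.

P(H | E) ≈ 0.0176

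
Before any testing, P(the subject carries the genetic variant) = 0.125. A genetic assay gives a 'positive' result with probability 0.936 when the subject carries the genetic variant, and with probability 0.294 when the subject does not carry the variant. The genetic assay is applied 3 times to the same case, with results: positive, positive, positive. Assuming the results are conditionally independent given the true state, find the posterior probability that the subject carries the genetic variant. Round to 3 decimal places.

With H the event that the subject carries the genetic variant, the joint likelihood of the observed sequence is P(data|H) = 0.936·0.936·0.936 = 0.82003 and P(data|¬H) = 0.294·0.294·0.294 = 0.025412.
Bayes: P(H|data) = 0.125·0.82003 / (0.125·0.82003 + 0.875·0.025412) = 0.10250/0.12474 = 0.8217.

Posterior P(H) ≈ 0.822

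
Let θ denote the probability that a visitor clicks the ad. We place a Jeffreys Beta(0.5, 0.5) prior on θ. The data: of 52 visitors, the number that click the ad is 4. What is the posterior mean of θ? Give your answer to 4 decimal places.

Posterior mean ≈ 0.0849

The binomial likelihood is conjugate to the Beta prior: with 4 successes and 48 failures, the posterior is Beta(0.5+4, 0.5+48) = Beta(4.5, 48.5).
E[θ | data] = 4.5/(4.5+48.5) = 0.0849.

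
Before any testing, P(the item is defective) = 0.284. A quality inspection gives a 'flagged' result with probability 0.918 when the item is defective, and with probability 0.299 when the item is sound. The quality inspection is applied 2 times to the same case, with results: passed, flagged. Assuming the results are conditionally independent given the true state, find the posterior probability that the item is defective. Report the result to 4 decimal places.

With H the event that the item is defective, the joint likelihood of the observed sequence is P(data|H) = 0.082·0.918 = 0.075276 and P(data|¬H) = 0.701·0.299 = 0.20960.
Bayes: P(H|data) = 0.284·0.075276 / (0.284·0.075276 + 0.716·0.20960) = 0.021378/0.17145 = 0.1247.

Posterior P(H) ≈ 0.1247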